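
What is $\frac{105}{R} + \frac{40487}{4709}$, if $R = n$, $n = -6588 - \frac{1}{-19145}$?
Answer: $\frac{5097048185608}{593933262631} \approx 8.5818$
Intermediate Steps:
$n = - \frac{126127259}{19145}$ ($n = -6588 - - \frac{1}{19145} = -6588 + \frac{1}{19145} = - \frac{126127259}{19145} \approx -6588.0$)
$R = - \frac{126127259}{19145} \approx -6588.0$
$\frac{105}{R} + \frac{40487}{4709} = \frac{105}{- \frac{126127259}{19145}} + \frac{40487}{4709} = 105 \left(- \frac{19145}{126127259}\right) + 40487 \cdot \frac{1}{4709} = - \frac{2010225}{126127259} + \frac{40487}{4709} = \frac{5097048185608}{593933262631}$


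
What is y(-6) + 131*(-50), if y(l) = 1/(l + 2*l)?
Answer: -117901/18 ≈ -6550.1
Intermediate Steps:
y(l) = 1/(3*l)
y(-6) + 131*(-50) = (⅓)/(-6) + 131*(-50) = (⅓)*(-⅙) - 6550 = -1/18 - 6550 = -117901/18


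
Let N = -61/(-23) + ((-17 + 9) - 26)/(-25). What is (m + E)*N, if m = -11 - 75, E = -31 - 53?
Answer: -78438/115 ≈ -682.07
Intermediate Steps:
E = -84
m = -86
N = 2307/575 (N = -61*(-1/23) + (-8 - 26)*(-1/25) = 61/23 - 34*(-1/25) = 61/23 + 34/25 = 2307/575 ≈ 4.0122)
(m + E)*N = (-86 - 84)*(2307/575) = -170*2307/575 = -78438/115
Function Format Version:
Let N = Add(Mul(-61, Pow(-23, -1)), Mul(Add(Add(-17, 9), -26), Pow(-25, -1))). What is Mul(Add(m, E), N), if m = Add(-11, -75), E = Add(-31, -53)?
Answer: Rational(-78438, 115) ≈ -682.07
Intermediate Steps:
E = -84
m = -86
N = Rational(2307, 575) (N = Add(Mul(-61, Rational(-1, 23)), Mul(Add(-8, -26), Rational(-1, 25))) = Add(Rational(61, 23), Mul(-34, Rational(-1, 25))) = Add(Rational(61, 23), Rational(34, 25)) = Rational(2307, 575) ≈ 4.0122)
Mul(Add(m, E), N) = Mul(Add(-86, -84), Rational(2307, 575)) = Mul(-170, Rational(2307, 575)) = Rational(-78438, 115)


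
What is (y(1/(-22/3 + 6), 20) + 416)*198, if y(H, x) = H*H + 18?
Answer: 688347/8 ≈ 86043.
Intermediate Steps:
y(H, x) = 18 + H**2 (y(H, x) = H**2 + 18 = 18 + H**2)
(y(1/(-22/3 + 6), 20) + 416)*198 = ((18 + (1/(-22/3 + 6))**2) + 416)*198 = ((18 + (1/(-4/3))**2) + 416)*198 = ((18 + (-3/4)**2) + 416)*198 = ((18 + 9/16) + 416)*198 = (297/16 + 416)*198 = (6953/16)*198 = 688347/8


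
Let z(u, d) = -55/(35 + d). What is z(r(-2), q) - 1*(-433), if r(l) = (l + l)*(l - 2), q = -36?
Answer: 488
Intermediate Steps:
r(l) = 2*l*(-2 + l) (r(l) = (2*l)*(-2 + l) = 2*l*(-2 + l))
z(r(-2), q) - 1*(-433) = -55/(35 - 36) - 1*(-433) = -55/(-1) + 433 = -55*(-1) + 433 = 55 + 433 = 488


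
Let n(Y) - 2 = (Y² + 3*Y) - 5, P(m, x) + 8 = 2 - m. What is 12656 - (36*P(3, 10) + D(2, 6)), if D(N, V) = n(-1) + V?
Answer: 12979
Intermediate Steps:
P(m, x) = -6 - m (P(m, x) = -8 + (2 - m) = -6 - m)
n(Y) = -3 + Y² + 3*Y (n(Y) = 2 + ((Y² + 3*Y) - 5) = 2 + (-5 + Y² + 3*Y) = -3 + Y² + 3*Y)
D(N, V) = -5 + V (D(N, V) = (-3 + (-1)² + 3*(-1)) + V = (-3 + 1 - 3) + V = -5 + V)
12656 - (36*P(3, 10) + D(2, 6)) = 12656 - (36*(-6 - 1*3) + (-5 + 6)) = 12656 - (36*(-6 - 3) + 1) = 12656 - (36*(-9) + 1) = 12656 - (-324 + 1) = 12656 - 1*(-323) = 12656 + 323 = 12979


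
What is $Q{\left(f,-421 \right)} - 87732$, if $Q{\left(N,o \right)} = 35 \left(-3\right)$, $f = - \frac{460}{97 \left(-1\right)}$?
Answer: $-87837$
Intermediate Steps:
$f = \frac{460}{97}$ ($f = - \frac{460}{-97} = \left(-460\right) \left(- \frac{1}{97}\right) = \frac{460}{97} \approx 4.7423$)
$Q{\left(N,o \right)} = -105$
$Q{\left(f,-421 \right)} - 87732 = -105 - 87732 = -87837$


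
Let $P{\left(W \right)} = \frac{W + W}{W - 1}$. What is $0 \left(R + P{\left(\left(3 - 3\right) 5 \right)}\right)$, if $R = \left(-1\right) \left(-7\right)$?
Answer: $0$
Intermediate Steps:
$R = 7$
$P{\left(W \right)} = \frac{2 W}{-1 + W}$
$0 \left(R + P{\left(\left(3 - 3\right) 5 \right)}\right) = 0 \left(7 + \frac{2 \left(3 - 3\right) 5}{-1 + \left(3 - 3\right) 5}\right) = 0 \left(7 + \frac{2 \cdot 0 \cdot 5}{-1 + 0 \cdot 5}\right) = 0 \left(7 + 2 \cdot 0 \frac{1}{-1 + 0}\right) = 0 \left(7 + 2 \cdot 0 \frac{1}{-1}\right) = 0 \left(7 + 2 \cdot 0 \left(-1\right)\right) = 0 \left(7 + 0\right) = 0 \cdot 7 = 0$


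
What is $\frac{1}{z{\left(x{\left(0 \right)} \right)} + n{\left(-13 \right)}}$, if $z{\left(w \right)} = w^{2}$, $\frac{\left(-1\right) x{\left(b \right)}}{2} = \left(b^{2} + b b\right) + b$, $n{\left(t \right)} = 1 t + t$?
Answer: $- \frac{1}{26} \approx -0.038462$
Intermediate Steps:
$n{\left(t \right)} = 2 t$ ($n{\left(t \right)} = t + t = 2 t$)
$x{\left(b \right)} = - 4 b^{2} - 2 b$ ($x{\left(b \right)} = - 2 \left(\left(b^{2} + b b\right) + b\right) = - 2 \left(\left(b^{2} + b^{2}\right) + b\right) = - 2 \left(2 b^{2} + b\right) = - 2 \left(b + 2 b^{2}\right) = - 4 b^{2} - 2 b$)
$\frac{1}{z{\left(x{\left(0 \right)} \right)} + n{\left(-13 \right)}} = \frac{1}{\left(\left(-2\right) 0 \left(1 + 2 \cdot 0\right)\right)^{2} + 2 \left(-13\right)} = \frac{1}{\left(\left(-2\right) 0 \left(1 + 0\right)\right)^{2} - 26} = \frac{1}{\left(\left(-2\right) 0 \cdot 1\right)^{2} - 26} = \frac{1}{0^{2} - 26} = \frac{1}{0 - 26} = \frac{1}{-26} = - \frac{1}{26}$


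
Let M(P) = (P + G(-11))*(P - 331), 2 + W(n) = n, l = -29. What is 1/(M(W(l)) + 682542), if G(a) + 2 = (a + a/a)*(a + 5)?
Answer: 1/672768 ≈ 1.4864e-6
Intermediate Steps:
W(n) = -2 + n
G(a) = -2 + (1 + a)*(5 + a) (G(a) = -2 + (a + a/a)*(a + 5) = -2 + (a + 1)*(5 + a) = -2 + (1 + a)*(5 + a))
M(P) = (-331 + P)*(58 + P) (M(P) = (P + (3 + (-11)² + 6*(-11)))*(P - 331) = (P + (3 + 121 - 66))*(-331 + P) = (P + 58)*(-331 + P) = (58 + P)*(-331 + P) = (-331 + P)*(58 + P))
1/(M(W(l)) + 682542) = 1/((-19198 + (-2 - 29)² - 273*(-2 - 29)) + 682542) = 1/((-19198 + (-31)² - 273*(-31)) + 682542) = 1/((-19198 + 961 + 8463) + 682542) = 1/(-9774 + 682542) = 1/672768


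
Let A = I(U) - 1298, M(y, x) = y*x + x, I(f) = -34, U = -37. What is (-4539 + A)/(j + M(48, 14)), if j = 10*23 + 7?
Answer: -5871/923 ≈ -6.3608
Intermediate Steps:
j = 237 (j = 230 + 7 = 237)
M(y, x) = x + x*y (M(y, x) = x*y + x = x + x*y)
A = -1332 (A = -34 - 1298 = -1332)
(-4539 + A)/(j + M(48, 14)) = (-4539 - 1332)/(237 + 14*(1 + 48)) = -5871/(237 + 14*49) = -5871/(237 + 686) = -5871/923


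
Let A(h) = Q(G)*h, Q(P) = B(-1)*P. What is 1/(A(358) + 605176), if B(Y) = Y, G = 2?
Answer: 1/604460 ≈ 1.6544e-6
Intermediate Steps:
Q(P) = -P
A(h) = -2*h (A(h) = (-1*2)*h = -2*h)
1/(A(358) + 605176) = 1/(-2*358 + 605176) = 1/(-716 + 605176) = 1/604460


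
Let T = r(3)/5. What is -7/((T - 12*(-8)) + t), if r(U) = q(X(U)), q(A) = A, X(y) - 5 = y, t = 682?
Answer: -35/3898 ≈ -0.0089790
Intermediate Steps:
X(y) = 5 + y
r(U) = 5 + U
T = 8/5 (T = (5 + 3)/5 = 8*(⅕) = 8/5 ≈ 1.6000)
-7/((T - 12*(-8)) + t) = -7/((8/5 - 12*(-8)) + 682) = -7/((8/5 + 96) + 682) = -7/(488/5 + 682) = -7/(3898/5) = (5/3898)*(-7) = -35/3898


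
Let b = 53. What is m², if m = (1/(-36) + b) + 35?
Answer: 10029889/1296 ≈ 7739.1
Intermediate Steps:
m = 3167/36 (m = (1/(-36) + 53) + 35 = (-1/36 + 53) + 35 = 1907/36 + 35 = 3167/36 ≈ 87.972)
m² = (3167/36)² = 10029889/1296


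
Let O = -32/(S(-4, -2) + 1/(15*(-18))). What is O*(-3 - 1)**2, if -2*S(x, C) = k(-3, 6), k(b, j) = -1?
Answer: -69120/67 ≈ -1031.6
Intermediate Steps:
S(x, C) = 1/2 (S(x, C) = -1/2*(-1) = 1/2)
O = -4320/67 (O = -32/(1/2 + 1/(15*(-18))) = -32/(1/2 + (1/15)*(-1/18)) = -32/(1/2 - 1/270) = -32/(67/135) = (135/67)*(-32) = -4320/67 ≈ -64.478)
O*(-3 - 1)**2 = -4320*(-3 - 1)**2/67 = -4320/67*(-4)**2 = -4320/67*16 = -69120/67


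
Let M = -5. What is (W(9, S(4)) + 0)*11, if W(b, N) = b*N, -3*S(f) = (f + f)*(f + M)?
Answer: 264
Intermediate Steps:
S(f) = -2*f*(-5 + f)/3 (S(f) = -(f + f)*(f - 5)/3 = -2*f*(-5 + f)/3)
W(b, N) = N*b
(W(9, S(4)) + 0)*11 = (((⅔)*4*(5 - 1*4))*9 + 0)*11 = (((⅔)*4*(5 - 4))*9 + 0)*11 = (((⅔)*4*1)*9 + 0)*11 = ((8/3)*9 + 0)*11 = (24 + 0)*11 = 24*11 = 264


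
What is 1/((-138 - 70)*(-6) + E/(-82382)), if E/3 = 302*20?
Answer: 41191/51397308 ≈ 0.00080142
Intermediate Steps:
E = 18120 (E = 3*(302*20) = 3*6040 = 18120)
1/((-138 - 70)*(-6) + E/(-82382)) = 1/((-138 - 70)*(-6) + 18120/(-82382)) = 1/(-208*(-6) + 18120*(-1/82382)) = 1/(1248 - 9060/41191) = 1/(51397308/41191) = 41191/51397308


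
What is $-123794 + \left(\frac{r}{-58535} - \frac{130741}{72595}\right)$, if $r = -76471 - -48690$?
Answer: $- \frac{105209892541558}{849869665} \approx -1.238 \cdot 10^{5}$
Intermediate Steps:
$r = -27781$ ($r = -76471 + 48690 = -27781$)
$-123794 + \left(\frac{r}{-58535} - \frac{130741}{72595}\right) = -123794 - \left(- \frac{27781}{58535} + \frac{130741}{72595}\right) = -123794 - \frac{1127232548}{849869665} = - \frac{105209892541558}{849869665}$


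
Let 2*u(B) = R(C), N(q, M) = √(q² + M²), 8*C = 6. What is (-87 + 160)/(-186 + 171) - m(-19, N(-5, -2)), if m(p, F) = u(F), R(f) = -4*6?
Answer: 107/15 ≈ 7.1333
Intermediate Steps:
C = ¾ (C = (⅛)*6 = ¾ ≈ 0.75000)
R(f) = -24
N(q, M) = √(M² + q²)
u(B) = -12 (u(B) = (½)*(-24) = -12)
m(p, F) = -12
(-87 + 160)/(-186 + 171) - m(-19, N(-5, -2)) = (-87 + 160)/(-186 + 171) - 1*(-12) = 73/(-15) + 12 = 73*(-1/15) + 12 = -73/15 + 12 = 107/15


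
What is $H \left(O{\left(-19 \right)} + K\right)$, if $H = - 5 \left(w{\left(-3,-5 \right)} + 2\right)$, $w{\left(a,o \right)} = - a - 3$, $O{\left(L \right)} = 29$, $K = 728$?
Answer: $-7570$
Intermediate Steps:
$w{\left(a,o \right)} = -3 - a$
$H = -10$ ($H = - 5 \left(\left(-3 - -3\right) + 2\right) = - 5 \left(\left(-3 + 3\right) + 2\right) = - 5 \left(0 + 2\right) = \left(-5\right) 2 = -10$)
$H \left(O{\left(-19 \right)} + K\right) = - 10 \left(29 + 728\right) = \left(-10\right) 757 = -7570$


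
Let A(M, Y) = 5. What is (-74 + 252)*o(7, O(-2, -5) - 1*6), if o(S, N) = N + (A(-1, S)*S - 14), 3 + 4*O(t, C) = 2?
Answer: 5251/2 ≈ 2625.5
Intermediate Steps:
O(t, C) = -1/4 (O(t, C) = -3/4 + (1/4)*2 = -3/4 + 1/2 = -1/4)
o(S, N) = -14 + N + 5*S (o(S, N) = N + (5*S - 14) = N + (-14 + 5*S) = -14 + N + 5*S)
(-74 + 252)*o(7, O(-2, -5) - 1*6) = (-74 + 252)*(-14 + (-1/4 - 1*6) + 5*7) = 178*(-14 + (-1/4 - 6) + 35) = 178*(-14 - 25/4 + 35) = 178*(59/4) = 5251/2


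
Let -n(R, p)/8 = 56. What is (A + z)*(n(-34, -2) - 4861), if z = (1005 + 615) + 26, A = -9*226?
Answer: 2059892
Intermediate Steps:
n(R, p) = -448 (n(R, p) = -8*56 = -448)
A = -2034
z = 1646 (z = 1620 + 26 = 1646)
(A + z)*(n(-34, -2) - 4861) = (-2034 + 1646)*(-448 - 4861) = -388*(-5309) = 2059892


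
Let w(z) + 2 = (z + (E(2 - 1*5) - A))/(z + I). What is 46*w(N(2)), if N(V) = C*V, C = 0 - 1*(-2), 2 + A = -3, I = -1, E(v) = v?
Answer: 0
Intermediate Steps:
A = -5 (A = -2 - 3 = -5)
C = 2 (C = 0 + 2 = 2)
N(V) = 2*V
w(z) = -2 + (2 + z)/(-1 + z) (w(z) = -2 + (z + ((2 - 1*5) - 1*(-5)))/(z - 1) = -2 + (z + ((2 - 5) + 5))/(-1 + z) = -2 + (z + (-3 + 5))/(-1 + z) = -2 + (z + 2)/(-1 + z) = -2 + (2 + z)/(-1 + z))
46*w(N(2)) = 46*((4 - 2*2)/(-1 + 2*2)) = 46*((4 - 1*4)/(-1 + 4)) = 46*((4 - 4)/3) = 46*((1/3)*0) = 46*0 = 0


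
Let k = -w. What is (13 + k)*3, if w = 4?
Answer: 27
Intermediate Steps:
k = -4 (k = -1*4 = -4)
(13 + k)*3 = (13 - 4)*3 = 9*3 = 27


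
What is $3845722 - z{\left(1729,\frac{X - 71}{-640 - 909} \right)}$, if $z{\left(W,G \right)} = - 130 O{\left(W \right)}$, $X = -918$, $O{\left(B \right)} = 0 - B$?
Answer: $3620952$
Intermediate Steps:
$O{\left(B \right)} = - B$
$z{\left(W,G \right)} = 130 W$ ($z{\left(W,G \right)} = - 130 \left(- W\right) = 130 W$)
$3845722 - z{\left(1729,\frac{X - 71}{-640 - 909} \right)} = 3845722 - 130 \cdot 1729 = 3845722 - 224770 = 3620952$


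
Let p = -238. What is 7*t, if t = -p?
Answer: 1666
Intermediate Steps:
t = 238 (t = -1*(-238) = 238)
7*t = 7*238 = 1666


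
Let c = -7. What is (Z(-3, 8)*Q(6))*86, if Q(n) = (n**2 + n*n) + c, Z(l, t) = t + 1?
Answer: 50310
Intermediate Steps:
Z(l, t) = 1 + t
Q(n) = -7 + 2*n**2 (Q(n) = (n**2 + n*n) - 7 = (n**2 + n**2) - 7 = 2*n**2 - 7 = -7 + 2*n**2)
(Z(-3, 8)*Q(6))*86 = ((1 + 8)*(-7 + 2*6**2))*86 = (9*(-7 + 2*36))*86 = (9*(-7 + 72))*86 = (9*65)*86 = 585*86 = 50310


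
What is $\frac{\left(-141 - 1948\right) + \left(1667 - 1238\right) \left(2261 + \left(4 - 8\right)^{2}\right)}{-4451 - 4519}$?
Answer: $- \frac{487372}{4485} \approx -108.67$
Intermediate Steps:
$\frac{\left(-141 - 1948\right) + \left(1667 - 1238\right) \left(2261 + \left(4 - 8\right)^{2}\right)}{-4451 - 4519} = \frac{\left(-141 - 1948\right) + 429 \left(2261 + \left(-4\right)^{2}\right)}{-4451 - 4519} = \frac{-2089 + 429 \left(2261 + 16\right)}{-8970} = \left(-2089 + 429 \cdot 2277\right) \left(- \frac{1}{8970}\right) = \left(-2089 + 976833\right) \left(- \frac{1}{8970}\right) = 974744 \left(- \frac{1}{8970}\right) = - \frac{487372}{4485}$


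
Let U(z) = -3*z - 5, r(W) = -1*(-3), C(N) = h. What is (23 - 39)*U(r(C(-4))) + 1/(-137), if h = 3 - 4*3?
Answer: 30687/137 ≈ 223.99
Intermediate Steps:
h = -9 (h = 3 - 12 = -9)
C(N) = -9
r(W) = 3
U(z) = -5 - 3*z
(23 - 39)*U(r(C(-4))) + 1/(-137) = (23 - 39)*(-5 - 3*3) + 1/(-137) = -16*(-5 - 9) - 1/137 = -16*(-14) - 1/137 = 224 - 1/137 = 30687/137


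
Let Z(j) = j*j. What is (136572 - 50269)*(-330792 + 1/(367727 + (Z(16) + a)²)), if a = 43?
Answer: -1864320924388375/65304 ≈ -2.8548e+10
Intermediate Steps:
Z(j) = j²
(136572 - 50269)*(-330792 + 1/(367727 + (Z(16) + a)²)) = (136572 - 50269)*(-330792 + 1/(367727 + (16² + 43)²)) = 86303*(-330792 + 1/(367727 + (256 + 43)²)) = 86303*(-330792 + 1/(367727 + 299²)) = 86303*(-330792 + 1/(367727 + 89401)) = 86303*(-330792 + 1/457128) = 86303*(-151214285375/457128) = -1864320924388375/65304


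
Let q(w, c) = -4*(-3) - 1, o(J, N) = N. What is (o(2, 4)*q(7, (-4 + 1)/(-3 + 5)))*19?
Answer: 836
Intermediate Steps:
q(w, c) = 11 (q(w, c) = 12 - 1 = 11)
(o(2, 4)*q(7, (-4 + 1)/(-3 + 5)))*19 = (4*11)*19 = 44*19 = 836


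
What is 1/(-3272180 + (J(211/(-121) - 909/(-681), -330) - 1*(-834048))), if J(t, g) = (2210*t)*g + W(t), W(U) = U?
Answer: -27467/58775226678 ≈ -4.6732e-7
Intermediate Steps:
J(t, g) = t + 2210*g*t (J(t, g) = (2210*t)*g + t = 2210*g*t + t = t + 2210*g*t)
1/(-3272180 + (J(211/(-121) - 909/(-681), -330) - 1*(-834048))) = 1/(-3272180 + ((211/(-121) - 909/(-681))*(1 + 2210*(-330)) - 1*(-834048))) = 1/(-3272180 + ((211*(-1/121) - 909*(-1/681))*(1 - 729300) + 834048)) = 1/(-3272180 + ((-211/121 + 303/227)*(-729299) + 834048)) = 1/(-3272180 + (-11234/27467*(-729299) + 834048)) = 1/(-3272180 + (8192944966/27467 + 834048)) = 1/(-3272180 + 31101741382/27467) = 1/(-58775226678/27467) = -27467/58775226678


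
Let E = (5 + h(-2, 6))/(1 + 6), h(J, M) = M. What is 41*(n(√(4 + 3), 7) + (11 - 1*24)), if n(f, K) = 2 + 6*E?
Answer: -451/7 ≈ -64.429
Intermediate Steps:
E = 11/7 (E = (5 + 6)/(1 + 6) = 11/7 ≈ 1.5714)
n(f, K) = 80/7 (n(f, K) = 2 + 6*(11/7) = 2 + 66/7 = 80/7)
41*(n(√(4 + 3), 7) + (11 - 1*24)) = 41*(80/7 + (11 - 1*24)) = 41*(80/7 + (11 - 24)) = 41*(80/7 - 13) = 41*(-11/7) = -451/7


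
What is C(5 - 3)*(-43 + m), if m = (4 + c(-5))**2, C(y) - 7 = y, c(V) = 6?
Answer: 513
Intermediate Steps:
C(y) = 7 + y
m = 100 (m = (4 + 6)**2 = 10**2 = 100)
C(5 - 3)*(-43 + m) = (7 + (5 - 3))*(-43 + 100) = (7 + 2)*57 = 9*57 = 513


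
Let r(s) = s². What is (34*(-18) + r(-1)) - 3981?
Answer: -4592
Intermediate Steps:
(34*(-18) + r(-1)) - 3981 = (34*(-18) + (-1)²) - 3981 = (-612 + 1) - 3981 = -611 - 3981 = -4592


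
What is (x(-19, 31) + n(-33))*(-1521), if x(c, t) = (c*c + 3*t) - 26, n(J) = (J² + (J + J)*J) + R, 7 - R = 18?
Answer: -5603364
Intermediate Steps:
R = -11 (R = 7 - 1*18 = 7 - 18 = -11)
n(J) = -11 + 3*J² (n(J) = (J² + (J + J)*J) - 11 = (J² + (2*J)*J) - 11 = (J² + 2*J²) - 11 = 3*J² - 11 = -11 + 3*J²)
x(c, t) = -26 + c² + 3*t (x(c, t) = (c² + 3*t) - 26 = -26 + c² + 3*t)
(x(-19, 31) + n(-33))*(-1521) = ((-26 + (-19)² + 3*31) + (-11 + 3*(-33)²))*(-1521) = ((-26 + 361 + 93) + (-11 + 3*1089))*(-1521) = (428 + (-11 + 3267))*(-1521) = (428 + 3256)*(-1521) = 3684*(-1521) = -5603364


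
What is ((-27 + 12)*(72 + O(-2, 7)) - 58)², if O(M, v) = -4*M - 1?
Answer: 1545049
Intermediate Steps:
O(M, v) = -1 - 4*M
((-27 + 12)*(72 + O(-2, 7)) - 58)² = ((-27 + 12)*(72 + (-1 - 4*(-2))) - 58)² = (-15*(72 + (-1 + 8)) - 58)² = (-15*(72 + 7) - 58)² = (-15*79 - 58)² = (-1185 - 58)² = (-1243)² = 1545049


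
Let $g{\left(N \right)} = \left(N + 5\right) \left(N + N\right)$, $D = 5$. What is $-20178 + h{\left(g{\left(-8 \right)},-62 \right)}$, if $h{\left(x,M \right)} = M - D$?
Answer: $-20245$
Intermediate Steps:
$g{\left(N \right)} = 2 N \left(5 + N\right)$ ($g{\left(N \right)} = \left(5 + N\right) 2 N = 2 N \left(5 + N\right)$)
$h{\left(x,M \right)} = -5 + M$ ($h{\left(x,M \right)} = M - 5 = -5 + M$)
$-20178 + h{\left(g{\left(-8 \right)},-62 \right)} = -20178 - 67 = -20245$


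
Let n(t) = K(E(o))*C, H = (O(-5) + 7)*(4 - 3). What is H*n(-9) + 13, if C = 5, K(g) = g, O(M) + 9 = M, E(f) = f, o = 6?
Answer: -197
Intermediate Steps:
O(M) = -9 + M
H = -7 (H = ((-9 - 5) + 7)*(4 - 3) = (-14 + 7)*1 = -7*1 = -7)
n(t) = 30 (n(t) = 6*5 = 30)
H*n(-9) + 13 = -7*30 + 13 = -210 + 13 = -197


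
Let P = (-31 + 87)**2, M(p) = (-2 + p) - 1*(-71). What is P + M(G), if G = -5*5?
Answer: 3180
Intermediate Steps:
G = -25
M(p) = 69 + p (M(p) = (-2 + p) + 71 = 69 + p)
P = 3136 (P = 56**2 = 3136)
P + M(G) = 3136 + (69 - 25) = 3136 + 44 = 3180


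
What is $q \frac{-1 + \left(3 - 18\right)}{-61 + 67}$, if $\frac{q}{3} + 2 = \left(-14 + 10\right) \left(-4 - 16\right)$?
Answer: $-624$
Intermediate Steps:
$q = 234$ ($q = -6 + 3 \left(-14 + 10\right) \left(-4 - 16\right) = -6 + 3 \left(\left(-4\right) \left(-20\right)\right) = -6 + 3 \cdot 80 = -6 + 240 = 234$)
$q \frac{-1 + \left(3 - 18\right)}{-61 + 67} = 234 \frac{-1 + \left(3 - 18\right)}{-61 + 67} = 234 \frac{-1 + \left(3 - 18\right)}{6} = 234 \left(-1 - 15\right) \frac{1}{6} = 234 \left(\left(-16\right) \frac{1}{6}\right) = 234 \left(- \frac{8}{3}\right) = -624$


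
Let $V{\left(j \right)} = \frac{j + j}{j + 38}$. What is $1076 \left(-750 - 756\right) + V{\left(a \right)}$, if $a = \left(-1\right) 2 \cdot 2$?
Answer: $- \frac{27547756}{17} \approx -1.6205 \cdot 10^{6}$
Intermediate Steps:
$a = -4$ ($a = \left(-2\right) 2 = -4$)
$V{\left(j \right)} = \frac{2 j}{38 + j}$
$1076 \left(-750 - 756\right) + V{\left(a \right)} = 1076 \left(-750 - 756\right) + 2 \left(-4\right) \frac{1}{38 - 4} = 1076 \left(-1506\right) + 2 \left(-4\right) \frac{1}{34} = -1620456 + 2 \left(-4\right) \frac{1}{34} = -1620456 - \frac{4}{17} = - \frac{27547756}{17}$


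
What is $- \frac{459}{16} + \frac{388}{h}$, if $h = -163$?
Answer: $- \frac{81025}{2608} \approx -31.068$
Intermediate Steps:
$- \frac{459}{16} + \frac{388}{h} = - \frac{459}{16} + \frac{388}{-163} = \left(-459\right) \frac{1}{16} + 388 \left(- \frac{1}{163}\right) = - \frac{459}{16} - \frac{388}{163} = - \frac{81025}{2608}$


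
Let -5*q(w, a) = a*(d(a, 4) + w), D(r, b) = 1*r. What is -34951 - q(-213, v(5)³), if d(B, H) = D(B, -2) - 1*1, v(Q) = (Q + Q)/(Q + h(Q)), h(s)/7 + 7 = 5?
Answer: -18542993191/531441 ≈ -34892.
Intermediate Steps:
h(s) = -14 (h(s) = -49 + 7*5 = -49 + 35 = -14)
D(r, b) = r
v(Q) = 2*Q/(-14 + Q) (v(Q) = (Q + Q)/(Q - 14) = (2*Q)/(-14 + Q) = 2*Q/(-14 + Q))
d(B, H) = -1 + B (d(B, H) = B - 1*1 = B - 1 = -1 + B)
q(w, a) = -a*(-1 + a + w)/5 (q(w, a) = -a*((-1 + a) + w)/5 = -a*(-1 + a + w)/5)
-34951 - q(-213, v(5)³) = -34951 - (2*5/(-14 + 5))³*(1 - (2*5/(-14 + 5))³ - 1*(-213))/5 = -34951 - (2*5/(-9))³*(1 - (2*5/(-9))³ + 213)/5 = -34951 - (2*5*(-⅑))³*(1 - (2*5*(-⅑))³ + 213)/5 = -34951 - (-10/9)³*(1 - (-10/9)³ + 213)/5 = -34951 - (-1000)*(1 - 1*(-1000/729) + 213)/(5*729) = -34951 - (-1000)*(1 + 1000/729 + 213)/(5*729) = -34951 - (-1000)*157006/(5*729*729) = -34951 - 1*(-31401200/531441) = -34951 + 31401200/531441 = -18542993191/531441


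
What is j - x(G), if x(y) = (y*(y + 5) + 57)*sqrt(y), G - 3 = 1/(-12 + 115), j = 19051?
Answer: 19051 - 860463*sqrt(31930)/1092727 ≈ 18910.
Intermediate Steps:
G = 310/103 (G = 3 + 1/(-12 + 115) = 3 + 1/103 = 310/103 ≈ 3.0097)
x(y) = sqrt(y)*(57 + y*(5 + y)) (x(y) = (y*(5 + y) + 57)*sqrt(y) = (57 + y*(5 + y))*sqrt(y) = sqrt(y)*(57 + y*(5 + y)))
j - x(G) = 19051 - sqrt(310/103)*(57 + (310/103)**2 + 5*(310/103)) = 19051 - sqrt(31930)/103*(57 + 96100/10609 + 1550/103) = 19051 - sqrt(31930)/103*860463/10609 = 19051 - 860463*sqrt(31930)/1092727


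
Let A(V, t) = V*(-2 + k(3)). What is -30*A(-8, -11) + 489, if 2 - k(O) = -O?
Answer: 1209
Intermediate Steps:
k(O) = 2 + O (k(O) = 2 - (-1)*O = 2 + O)
A(V, t) = 3*V (A(V, t) = V*(-2 + (2 + 3)) = V*(-2 + 5) = V*3 = 3*V)
-30*A(-8, -11) + 489 = -90*(-8) + 489 = -30*(-24) + 489 = 720 + 489 = 1209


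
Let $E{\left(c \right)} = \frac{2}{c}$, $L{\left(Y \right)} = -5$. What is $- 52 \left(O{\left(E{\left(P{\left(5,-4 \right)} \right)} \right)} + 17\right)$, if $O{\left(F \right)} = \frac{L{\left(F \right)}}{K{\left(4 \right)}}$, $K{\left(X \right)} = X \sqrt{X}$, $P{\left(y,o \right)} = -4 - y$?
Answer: $- \frac{1703}{2} \approx -851.5$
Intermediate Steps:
$K{\left(X \right)} = X^{\frac{3}{2}}$
$O{\left(F \right)} = - \frac{5}{8}$ ($O{\left(F \right)} = - \frac{5}{4^{\frac{3}{2}}} = - \frac{5}{8}$)
$- 52 \left(O{\left(E{\left(P{\left(5,-4 \right)} \right)} \right)} + 17\right) = - 52 \left(- \frac{5}{8} + 17\right) = \left(-52\right) \frac{131}{8} = - \frac{1703}{2}$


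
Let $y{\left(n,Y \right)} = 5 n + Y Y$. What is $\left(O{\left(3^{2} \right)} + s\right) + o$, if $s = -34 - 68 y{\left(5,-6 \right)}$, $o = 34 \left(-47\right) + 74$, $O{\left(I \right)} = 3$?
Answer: $-5703$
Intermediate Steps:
$y{\left(n,Y \right)} = Y^{2} + 5 n$ ($y{\left(n,Y \right)} = 5 n + Y^{2} = Y^{2} + 5 n$)
$o = -1524$ ($o = -1598 + 74 = -1524$)
$s = -4182$ ($s = -34 - 68 \left(\left(-6\right)^{2} + 5 \cdot 5\right) = -34 - 68 \left(36 + 25\right) = -34 - 4148 = -4182$)
$\left(O{\left(3^{2} \right)} + s\right) + o = \left(3 - 4182\right) - 1524 = -4179 - 1524 = -5703$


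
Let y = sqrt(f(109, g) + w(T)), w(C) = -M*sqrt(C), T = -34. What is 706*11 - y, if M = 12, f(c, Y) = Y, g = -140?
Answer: 7766 - 2*sqrt(-35 - 3*I*sqrt(34)) ≈ 7763.1 + 12.176*I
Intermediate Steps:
w(C) = -12*sqrt(C)
y = sqrt(-140 - 12*I*sqrt(34)) ≈ 2.8733 - 12.176*I
706*11 - y = 706*11 - 2*sqrt(-35 - 3*I*sqrt(34)) = 7766 - 2*sqrt(-35 - 3*I*sqrt(34))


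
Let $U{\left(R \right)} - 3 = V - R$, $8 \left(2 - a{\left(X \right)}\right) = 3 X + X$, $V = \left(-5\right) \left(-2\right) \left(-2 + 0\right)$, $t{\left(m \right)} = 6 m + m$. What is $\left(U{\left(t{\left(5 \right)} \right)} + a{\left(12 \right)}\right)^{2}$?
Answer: $3136$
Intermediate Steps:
$t{\left(m \right)} = 7 m$
$V = -20$ ($V = 10 \left(-2\right) = -20$)
$a{\left(X \right)} = 2 - \frac{X}{2}$ ($a{\left(X \right)} = 2 - \frac{3 X + X}{8} = 2 - \frac{4 X}{8} = 2 - \frac{X}{2}$)
$U{\left(R \right)} = -17 - R$ ($U{\left(R \right)} = 3 - \left(20 + R\right) = -17 - R$)
$\left(U{\left(t{\left(5 \right)} \right)} + a{\left(12 \right)}\right)^{2} = \left(\left(-17 - 7 \cdot 5\right) + \left(2 - 6\right)\right)^{2} = \left(\left(-17 - 35\right) + \left(2 - 6\right)\right)^{2} = \left(\left(-17 - 35\right) - 4\right)^{2} = \left(-52 - 4\right)^{2} = \left(-56\right)^{2} = 3136$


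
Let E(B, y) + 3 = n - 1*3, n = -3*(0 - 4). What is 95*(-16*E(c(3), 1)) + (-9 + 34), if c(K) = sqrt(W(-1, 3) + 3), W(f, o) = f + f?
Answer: -9095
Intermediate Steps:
W(f, o) = 2*f
c(K) = 1 (c(K) = sqrt(2*(-1) + 3) = sqrt(-2 + 3) = sqrt(1) = 1)
n = 12 (n = -3*(-4) = 12)
E(B, y) = 6 (E(B, y) = -3 + (12 - 1*3) = -3 + (12 - 3) = -3 + 9 = 6)
95*(-16*E(c(3), 1)) + (-9 + 34) = 95*(-16*6) + (-9 + 34) = 95*(-96) + 25 = -9120 + 25 = -9095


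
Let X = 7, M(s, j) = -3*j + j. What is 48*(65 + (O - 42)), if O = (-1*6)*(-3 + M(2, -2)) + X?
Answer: 1152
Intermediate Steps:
M(s, j) = -2*j
O = 1 (O = (-1*6)*(-3 - 2*(-2)) + 7 = -6*(-3 + 4) + 7 = -6*1 + 7 = -6 + 7 = 1)
48*(65 + (O - 42)) = 48*(65 + (1 - 42)) = 48*(65 - 41) = 48*24 = 1152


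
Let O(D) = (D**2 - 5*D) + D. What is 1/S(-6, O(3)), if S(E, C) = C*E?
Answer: 1/18 ≈ 0.055556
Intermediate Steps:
O(D) = D**2 - 4*D
1/S(-6, O(3)) = 1/((3*(-4 + 3))*(-6)) = 1/((3*(-1))*(-6)) = 1/(-3*(-6)) = 1/18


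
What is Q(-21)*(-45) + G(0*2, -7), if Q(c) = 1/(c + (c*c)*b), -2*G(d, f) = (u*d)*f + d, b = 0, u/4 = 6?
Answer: 15/7 ≈ 2.1429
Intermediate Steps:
u = 24 (u = 4*6 = 24)
G(d, f) = -d/2 - 12*d*f (G(d, f) = -((24*d)*f + d)/2 = -(24*d*f + d)/2 = -(d + 24*d*f)/2 = -d/2 - 12*d*f)
Q(c) = 1/c (Q(c) = 1/(c + (c*c)*0) = 1/(c + c**2*0) = 1/(c + 0) = 1/c)
Q(-21)*(-45) + G(0*2, -7) = -45/(-21) - 0*2*(1 + 24*(-7))/2 = -1/21*(-45) - 1/2*0*(1 - 168) = 15/7 - 1/2*0*(-167) = 15/7 + 0 = 15/7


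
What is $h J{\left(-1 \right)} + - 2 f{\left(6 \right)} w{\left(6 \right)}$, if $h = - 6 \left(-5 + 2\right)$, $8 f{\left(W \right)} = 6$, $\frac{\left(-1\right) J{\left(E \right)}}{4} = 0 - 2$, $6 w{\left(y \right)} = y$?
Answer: $\frac{285}{2} \approx 142.5$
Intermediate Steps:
$w{\left(y \right)} = \frac{y}{6}$
$J{\left(E \right)} = 8$ ($J{\left(E \right)} = - 4 \left(0 - 2\right) = \left(-4\right) \left(-2\right) = 8$)
$f{\left(W \right)} = \frac{3}{4}$ ($f{\left(W \right)} = \frac{1}{8} \cdot 6 = \frac{3}{4}$)
$h = 18$ ($h = \left(-6\right) \left(-3\right) = 18$)
$h J{\left(-1 \right)} + - 2 f{\left(6 \right)} w{\left(6 \right)} = 18 \cdot 8 + \left(-2\right) \frac{3}{4} \cdot \frac{1}{6} \cdot 6 = 144 - \frac{3}{2} = \frac{285}{2}$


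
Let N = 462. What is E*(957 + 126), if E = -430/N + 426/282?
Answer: 2272856/3619 ≈ 628.03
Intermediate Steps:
E = 6296/10857 (E = -430/462 + 426/282 = -430*1/462 + 426*(1/282) = -215/231 + 71/47 = 6296/10857 ≈ 0.57990)
E*(957 + 126) = 6296*(957 + 126)/10857 = (6296/10857)*1083 = 2272856/3619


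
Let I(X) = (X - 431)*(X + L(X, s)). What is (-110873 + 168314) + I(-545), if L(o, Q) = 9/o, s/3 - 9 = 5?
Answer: 321210529/545 ≈ 5.8938e+5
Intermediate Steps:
s = 42 (s = 27 + 3*5 = 27 + 15 = 42)
I(X) = (-431 + X)*(X + 9/X) (I(X) = (X - 431)*(X + 9/X) = (-431 + X)*(X + 9/X))
(-110873 + 168314) + I(-545) = (-110873 + 168314) + (9 + (-545)**2 - 3879/(-545) - 431*(-545)) = 57441 + (9 + 297025 - 3879*(-1/545) + 234895) = 57441 + (9 + 297025 + 3879/545 + 234895) = 57441 + 289905184/545 = 321210529/545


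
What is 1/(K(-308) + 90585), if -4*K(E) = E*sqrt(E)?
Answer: 8235/746133487 - 14*I*sqrt(77)/746133487 ≈ 1.1037e-5 - 1.6465e-7*I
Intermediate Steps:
K(E) = -E**(3/2)/4 (K(E) = -E*sqrt(E)/4 = -E**(3/2)/4)
1/(K(-308) + 90585) = 1/(-(-154)*I*sqrt(77) + 90585) = 1/(154*I*sqrt(77) + 90585) = 1/(90585 + 154*I*sqrt(77))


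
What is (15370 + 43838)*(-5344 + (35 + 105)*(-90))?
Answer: -1062428352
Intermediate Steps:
(15370 + 43838)*(-5344 + (35 + 105)*(-90)) = 59208*(-5344 + 140*(-90)) = 59208*(-5344 - 12600) = 59208*(-17944) = -1062428352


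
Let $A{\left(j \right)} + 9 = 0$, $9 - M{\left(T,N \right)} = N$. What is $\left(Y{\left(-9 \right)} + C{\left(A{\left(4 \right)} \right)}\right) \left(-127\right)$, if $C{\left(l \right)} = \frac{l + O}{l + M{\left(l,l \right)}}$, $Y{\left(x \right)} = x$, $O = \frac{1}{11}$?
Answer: $\frac{125603}{99} \approx 1268.7$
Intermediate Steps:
$M{\left(T,N \right)} = 9 - N$
$A{\left(j \right)} = -9$ ($A{\left(j \right)} = -9 + 0 = -9$)
$O = \frac{1}{11} \approx 0.090909$
$C{\left(l \right)} = \frac{1}{99} + \frac{l}{9}$ ($C{\left(l \right)} = \frac{l + \frac{1}{11}}{l - \left(-9 + l\right)} = \frac{\frac{1}{11} + l}{9} = \left(\frac{1}{11} + l\right) \frac{1}{9} = \frac{1}{99} + \frac{l}{9}$)
$\left(Y{\left(-9 \right)} + C{\left(A{\left(4 \right)} \right)}\right) \left(-127\right) = \left(-9 + \left(\frac{1}{99} + \frac{1}{9} \left(-9\right)\right)\right) \left(-127\right) = \left(-9 + \left(\frac{1}{99} - 1\right)\right) \left(-127\right) = \left(-9 - \frac{98}{99}\right) \left(-127\right) = \left(- \frac{989}{99}\right) \left(-127\right) = \frac{125603}{99}$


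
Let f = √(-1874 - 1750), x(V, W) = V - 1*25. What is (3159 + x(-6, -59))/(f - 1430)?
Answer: -1118260/512131 - 1564*I*√906/512131 ≈ -2.1835 - 0.091922*I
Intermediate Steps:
x(V, W) = -25 + V (x(V, W) = V - 25 = -25 + V)
f = 2*I*√906 (f = √(-3624) = 2*I*√906 ≈ 60.2*I)
(3159 + x(-6, -59))/(f - 1430) = (3159 + (-25 - 6))/(2*I*√906 - 1430) = (3159 - 31)/(-1430 + 2*I*√906) = 3128/(-1430 + 2*I*√906)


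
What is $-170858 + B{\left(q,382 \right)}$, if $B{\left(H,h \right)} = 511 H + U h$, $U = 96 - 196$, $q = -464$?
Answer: $-446162$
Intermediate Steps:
$U = -100$ ($U = 96 - 196 = -100$)
$B{\left(H,h \right)} = - 100 h + 511 H$ ($B{\left(H,h \right)} = 511 H - 100 h = - 100 h + 511 H$)
$-170858 + B{\left(q,382 \right)} = -170858 + \left(\left(-100\right) 382 + 511 \left(-464\right)\right) = -170858 - 275304 = -446162$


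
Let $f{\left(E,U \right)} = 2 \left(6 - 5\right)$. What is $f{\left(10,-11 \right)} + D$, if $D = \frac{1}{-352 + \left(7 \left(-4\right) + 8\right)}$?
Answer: $\frac{743}{372} \approx 1.9973$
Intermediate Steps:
$f{\left(E,U \right)} = 2$ ($f{\left(E,U \right)} = 2 \cdot 1 = 2$)
$D = - \frac{1}{372}$ ($D = \frac{1}{-352 + \left(-28 + 8\right)} = \frac{1}{-352 - 20} = \frac{1}{-372} = - \frac{1}{372} \approx -0.0026882$)
$f{\left(10,-11 \right)} + D = 2 - \frac{1}{372} = \frac{743}{372}$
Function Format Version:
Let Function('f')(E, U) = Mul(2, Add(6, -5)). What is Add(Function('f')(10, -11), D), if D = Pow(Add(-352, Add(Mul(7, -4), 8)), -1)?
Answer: Rational(743, 372) ≈ 1.9973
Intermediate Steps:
Function('f')(E, U) = 2 (Function('f')(E, U) = Mul(2, 1) = 2)
D = Rational(-1, 372) (D = Pow(Add(-352, Add(-28, 8)), -1) = Pow(Add(-352, -20), -1) = Pow(-372, -1) = Rational(-1, 372) ≈ -0.0026882)
Add(Function('f')(10, -11), D) = Add(2, Rational(-1, 372)) = Rational(743, 372)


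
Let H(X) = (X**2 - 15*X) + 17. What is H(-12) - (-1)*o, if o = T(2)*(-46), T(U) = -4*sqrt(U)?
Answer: 341 + 184*sqrt(2) ≈ 601.21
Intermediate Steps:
o = 184*sqrt(2) (o = -4*sqrt(2)*(-46) = 184*sqrt(2) ≈ 260.22)
H(X) = 17 + X**2 - 15*X
H(-12) - (-1)*o = (17 + (-12)**2 - 15*(-12)) - (-1)*184*sqrt(2) = (17 + 144 + 180) - (-184)*sqrt(2) = 341 + 184*sqrt(2)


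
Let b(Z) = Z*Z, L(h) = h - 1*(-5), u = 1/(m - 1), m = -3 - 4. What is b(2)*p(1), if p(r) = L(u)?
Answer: 39/2 ≈ 19.500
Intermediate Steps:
m = -7
u = -⅛ (u = 1/(-7 - 1) = 1/(-8) = -⅛ ≈ -0.12500)
L(h) = 5 + h (L(h) = h + 5 = 5 + h)
b(Z) = Z²
p(r) = 39/8 (p(r) = 5 - ⅛ = 39/8)
b(2)*p(1) = 2²*(39/8) = 4*(39/8) = 39/2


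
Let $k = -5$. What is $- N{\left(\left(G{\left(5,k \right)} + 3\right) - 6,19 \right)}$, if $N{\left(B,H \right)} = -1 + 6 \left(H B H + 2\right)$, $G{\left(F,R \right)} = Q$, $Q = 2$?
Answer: $2155$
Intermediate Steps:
$G{\left(F,R \right)} = 2$
$N{\left(B,H \right)} = 11 + 6 B H^{2}$ ($N{\left(B,H \right)} = -1 + 6 \left(B H H + 2\right) = -1 + 6 \left(B H^{2} + 2\right) = -1 + 6 \left(2 + B H^{2}\right) = -1 + \left(12 + 6 B H^{2}\right) = 11 + 6 B H^{2}$)
$- N{\left(\left(G{\left(5,k \right)} + 3\right) - 6,19 \right)} = - (11 + 6 \left(\left(2 + 3\right) - 6\right) 19^{2}) = - (11 + 6 \left(5 - 6\right) 361) = - (11 + 6 \left(-1\right) 361) = - (11 - 2166) = \left(-1\right) \left(-2155\right) = 2155$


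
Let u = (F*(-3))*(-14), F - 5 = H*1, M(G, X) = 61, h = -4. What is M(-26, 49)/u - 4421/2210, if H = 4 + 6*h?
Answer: -146002/69615 ≈ -2.0973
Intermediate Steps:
H = -20 (H = 4 + 6*(-4) = 4 - 24 = -20)
F = -15 (F = 5 - 20*1 = 5 - 20 = -15)
u = -630 (u = -15*(-3)*(-14) = 45*(-14) = -630)
M(-26, 49)/u - 4421/2210 = 61/(-630) - 4421/2210 = 61*(-1/630) - 4421*1/2210 = -61/630 - 4421/2210 = -146002/69615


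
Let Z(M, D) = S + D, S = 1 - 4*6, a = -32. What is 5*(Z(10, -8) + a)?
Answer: -315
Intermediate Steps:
S = -23 (S = 1 - 24 = -23)
Z(M, D) = -23 + D
5*(Z(10, -8) + a) = 5*((-23 - 8) - 32) = 5*(-31 - 32) = 5*(-63) = -315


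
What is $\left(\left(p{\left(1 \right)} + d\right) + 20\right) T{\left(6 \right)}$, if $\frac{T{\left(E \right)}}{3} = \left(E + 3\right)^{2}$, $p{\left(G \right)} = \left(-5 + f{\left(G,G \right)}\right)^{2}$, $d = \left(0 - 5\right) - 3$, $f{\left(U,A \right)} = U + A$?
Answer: $5103$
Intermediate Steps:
$f{\left(U,A \right)} = A + U$
$d = -8$ ($d = -5 - 3 = -8$)
$p{\left(G \right)} = \left(-5 + 2 G\right)^{2}$ ($p{\left(G \right)} = \left(-5 + \left(G + G\right)\right)^{2} = \left(-5 + 2 G\right)^{2}$)
$T{\left(E \right)} = 3 \left(3 + E\right)^{2}$ ($T{\left(E \right)} = 3 \left(E + 3\right)^{2} = 3 \left(3 + E\right)^{2}$)
$\left(\left(p{\left(1 \right)} + d\right) + 20\right) T{\left(6 \right)} = \left(\left(\left(-5 + 2 \cdot 1\right)^{2} - 8\right) + 20\right) 3 \left(3 + 6\right)^{2} = \left(\left(\left(-5 + 2\right)^{2} - 8\right) + 20\right) 3 \cdot 9^{2} = \left(\left(\left(-3\right)^{2} - 8\right) + 20\right) 3 \cdot 81 = \left(\left(9 - 8\right) + 20\right) 243 = \left(1 + 20\right) 243 = 21 \cdot 243 = 5103$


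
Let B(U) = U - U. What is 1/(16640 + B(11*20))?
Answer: 1/16640 ≈ 6.0096e-5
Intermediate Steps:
B(U) = 0
1/(16640 + B(11*20)) = 1/(16640 + 0) = 1/16640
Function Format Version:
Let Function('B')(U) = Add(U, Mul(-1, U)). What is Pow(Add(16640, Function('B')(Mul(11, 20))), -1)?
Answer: Rational(1, 16640) ≈ 6.0096e-5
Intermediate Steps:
Function('B')(U) = 0
Pow(Add(16640, Function('B')(Mul(11, 20))), -1) = Pow(Add(16640, 0), -1) = Pow(16640, -1) = Rational(1, 16640)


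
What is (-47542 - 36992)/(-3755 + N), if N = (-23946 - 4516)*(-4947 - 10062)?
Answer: -84534/427182403 ≈ -0.00019789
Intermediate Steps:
N = 427186158 (N = -28462*(-15009) = 427186158)
(-47542 - 36992)/(-3755 + N) = (-47542 - 36992)/(-3755 + 427186158) = -84534/427182403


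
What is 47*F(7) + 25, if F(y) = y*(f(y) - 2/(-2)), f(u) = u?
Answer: 2657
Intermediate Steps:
F(y) = y*(1 + y) (F(y) = y*(y - 2/(-2)) = y*(y - 2*(-½)) = y*(y + 1) = y*(1 + y))
47*F(7) + 25 = 47*(7*(1 + 7)) + 25 = 47*(7*8) + 25 = 47*56 + 25 = 2632 + 25 = 2657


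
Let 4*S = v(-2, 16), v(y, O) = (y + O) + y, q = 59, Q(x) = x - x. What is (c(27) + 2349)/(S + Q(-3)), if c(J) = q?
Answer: 2408/3 ≈ 802.67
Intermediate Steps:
Q(x) = 0
v(y, O) = O + 2*y (v(y, O) = (O + y) + y = O + 2*y)
c(J) = 59
S = 3 (S = (16 + 2*(-2))/4 = (16 - 4)/4 = (¼)*12 = 3)
(c(27) + 2349)/(S + Q(-3)) = (59 + 2349)/(3 + 0) = 2408/3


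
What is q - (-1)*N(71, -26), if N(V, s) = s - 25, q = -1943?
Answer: -1994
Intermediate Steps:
N(V, s) = -25 + s
q - (-1)*N(71, -26) = -1943 - (-1)*(-25 - 26) = -1943 - (-1)*(-51) = -1943 - 1*51 = -1943 - 51 = -1994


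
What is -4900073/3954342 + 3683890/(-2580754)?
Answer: -13606621972711/5102591966934 ≈ -2.6666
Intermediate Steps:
-4900073/3954342 + 3683890/(-2580754) = -4900073*1/3954342 + 3683890*(-1/2580754) = -4900073/3954342 - 1841945/1290377 = -13606621972711/5102591966934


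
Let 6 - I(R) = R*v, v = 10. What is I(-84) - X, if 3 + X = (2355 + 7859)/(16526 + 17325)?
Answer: 28729285/33851 ≈ 848.70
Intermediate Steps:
I(R) = 6 - 10*R (I(R) = 6 - R*10 = 6 - 10*R)
X = -91339/33851 (X = -3 + (2355 + 7859)/(16526 + 17325) = -3 + 10214/33851 = -91339/33851 ≈ -2.6983)
I(-84) - X = (6 - 10*(-84)) - 1*(-91339/33851) = (6 + 840) + 91339/33851 = 846 + 91339/33851 = 28729285/33851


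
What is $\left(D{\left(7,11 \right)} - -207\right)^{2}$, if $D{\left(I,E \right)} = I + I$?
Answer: $48841$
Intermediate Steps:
$D{\left(I,E \right)} = 2 I$
$\left(D{\left(7,11 \right)} - -207\right)^{2} = \left(2 \cdot 7 - -207\right)^{2} = \left(14 + \left(-4 + 211\right)\right)^{2} = \left(14 + 207\right)^{2} = 221^{2} = 48841$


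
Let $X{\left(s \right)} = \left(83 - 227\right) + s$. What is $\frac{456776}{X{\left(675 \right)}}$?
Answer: $\frac{456776}{531} \approx 860.22$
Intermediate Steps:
$X{\left(s \right)} = -144 + s$
$\frac{456776}{X{\left(675 \right)}} = \frac{456776}{-144 + 675} = \frac{456776}{531}$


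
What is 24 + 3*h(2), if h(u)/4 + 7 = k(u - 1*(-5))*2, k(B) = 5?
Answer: 60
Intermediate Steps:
h(u) = 12 (h(u) = -28 + 4*(5*2) = -28 + 4*10 = -28 + 40 = 12)
24 + 3*h(2) = 24 + 3*12 = 24 + 36 = 60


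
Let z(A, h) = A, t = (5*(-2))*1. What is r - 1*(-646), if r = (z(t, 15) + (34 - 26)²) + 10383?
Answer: 11083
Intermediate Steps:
t = -10 (t = -10*1 = -10)
r = 10437 (r = (-10 + (34 - 26)²) + 10383 = (-10 + 8²) + 10383 = (-10 + 64) + 10383 = 54 + 10383 = 10437)
r - 1*(-646) = 10437 - 1*(-646) = 10437 + 646 = 11083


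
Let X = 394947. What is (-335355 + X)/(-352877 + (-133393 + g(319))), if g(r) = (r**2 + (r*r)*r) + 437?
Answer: 59592/32077687 ≈ 0.0018577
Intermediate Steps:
g(r) = 437 + r**2 + r**3 (g(r) = (r**2 + r**2*r) + 437 = (r**2 + r**3) + 437 = 437 + r**2 + r**3)
(-335355 + X)/(-352877 + (-133393 + g(319))) = (-335355 + 394947)/(-352877 + (-133393 + (437 + 319**2 + 319**3))) = 59592/(-352877 + (-133393 + (437 + 101761 + 32461759))) = 59592/(-352877 + (-133393 + 32563957)) = 59592/(-352877 + 32430564) = 59592/32077687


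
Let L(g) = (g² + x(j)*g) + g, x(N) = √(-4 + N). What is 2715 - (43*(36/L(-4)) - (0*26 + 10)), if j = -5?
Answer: 5321/2 - 129*I/2 ≈ 2660.5 - 64.5*I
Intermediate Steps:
L(g) = g + g² + 3*I*g (L(g) = (g² + √(-4 - 5)*g) + g = (g² + √(-9)*g) + g = (g² + (3*I)*g) + g = (g² + 3*I*g) + g = g + g² + 3*I*g)
2715 - (43*(36/L(-4)) - (0*26 + 10)) = 2715 - (43*(36/((-4*(1 - 4 + 3*I)))) - (0*26 + 10)) = 2715 - (43*(36/((-4*(-3 + 3*I)))) - (0 + 10)) = 2715 - (43*(36/(12 - 12*I)) - 1*10) = 2715 - (43*(36*((12 + 12*I)/288)) - 10) = 2715 - (43*((12 + 12*I)/8) - 10) = 2715 - (43*(12 + 12*I)/8 - 10) = 2715 - (-10 + 43*(12 + 12*I)/8) = 2715 + (10 - 43*(12 + 12*I)/8) = 2725 - 43*(12 + 12*I)/8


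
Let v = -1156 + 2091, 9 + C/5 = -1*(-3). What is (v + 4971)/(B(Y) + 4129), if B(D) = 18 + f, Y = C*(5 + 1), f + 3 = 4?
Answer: 2953/2074 ≈ 1.4238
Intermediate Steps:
f = 1 (f = -3 + 4 = 1)
C = -30 (C = -45 + 5*(-1*(-3)) = -45 + 5*3 = -45 + 15 = -30)
v = 935
Y = -180 (Y = -30*(5 + 1) = -30*6 = -180)
B(D) = 19 (B(D) = 18 + 1 = 19)
(v + 4971)/(B(Y) + 4129) = (935 + 4971)/(19 + 4129) = 5906/4148 = 5906*(1/4148) = 2953/2074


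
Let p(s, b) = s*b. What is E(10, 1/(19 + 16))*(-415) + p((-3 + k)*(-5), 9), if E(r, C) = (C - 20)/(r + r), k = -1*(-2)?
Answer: 64317/140 ≈ 459.41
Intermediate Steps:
k = 2
E(r, C) = (-20 + C)/(2*r) (E(r, C) = (-20 + C)/((2*r)) = (-20 + C)*(1/(2*r)) = (-20 + C)/(2*r))
p(s, b) = b*s
E(10, 1/(19 + 16))*(-415) + p((-3 + k)*(-5), 9) = ((½)*(-20 + 1/(19 + 16))/10)*(-415) + 9*((-3 + 2)*(-5)) = ((½)*(⅒)*(-20 + 1/35))*(-415) + 9*(-1*(-5)) = ((½)*(⅒)*(-20 + 1/35))*(-415) + 9*5 = ((½)*(⅒)*(-699/35))*(-415) + 45 = -699/700*(-415) + 45 = 58017/140 + 45 = 64317/140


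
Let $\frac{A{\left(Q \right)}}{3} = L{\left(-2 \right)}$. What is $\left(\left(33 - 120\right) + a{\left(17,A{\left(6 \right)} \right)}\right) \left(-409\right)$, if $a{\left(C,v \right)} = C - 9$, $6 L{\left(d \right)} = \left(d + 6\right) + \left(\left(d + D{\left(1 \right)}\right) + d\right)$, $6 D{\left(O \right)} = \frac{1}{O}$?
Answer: $32311$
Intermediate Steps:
$D{\left(O \right)} = \frac{1}{6 O}$
$L{\left(d \right)} = \frac{37}{36} + \frac{d}{2}$ ($L{\left(d \right)} = \frac{\left(d + 6\right) + \left(\left(d + \frac{1}{6 \cdot 1}\right) + d\right)}{6} = \frac{\left(6 + d\right) + \left(\left(d + \frac{1}{6} \cdot 1\right) + d\right)}{6} = \frac{\left(6 + d\right) + \left(\left(d + \frac{1}{6}\right) + d\right)}{6} = \frac{\left(6 + d\right) + \left(\left(\frac{1}{6} + d\right) + d\right)}{6} = \frac{\left(6 + d\right) + \left(\frac{1}{6} + 2 d\right)}{6} = \frac{\frac{37}{6} + 3 d}{6} = \frac{37}{36} + \frac{d}{2}$)
$A{\left(Q \right)} = \frac{1}{12}$ ($A{\left(Q \right)} = 3 \left(\frac{37}{36} + \frac{1}{2} \left(-2\right)\right) = 3 \left(\frac{37}{36} - 1\right) = 3 \cdot \frac{1}{36} = \frac{1}{12}$)
$a{\left(C,v \right)} = -9 + C$
$\left(\left(33 - 120\right) + a{\left(17,A{\left(6 \right)} \right)}\right) \left(-409\right) = \left(\left(33 - 120\right) + \left(-9 + 17\right)\right) \left(-409\right) = \left(-87 + 8\right) \left(-409\right) = \left(-79\right) \left(-409\right) = 32311$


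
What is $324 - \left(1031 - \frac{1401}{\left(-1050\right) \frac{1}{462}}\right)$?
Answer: $- \frac{33086}{25} \approx -1323.4$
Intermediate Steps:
$324 - \left(1031 - \frac{1401}{\left(-1050\right) \frac{1}{462}}\right) = 324 - \left(1031 - \frac{1401}{- \frac{25}{11}}\right) = 324 + \left(-1031 + 1401 \left(- \frac{11}{25}\right)\right) = 324 - \frac{41186}{25} = - \frac{33086}{25}$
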